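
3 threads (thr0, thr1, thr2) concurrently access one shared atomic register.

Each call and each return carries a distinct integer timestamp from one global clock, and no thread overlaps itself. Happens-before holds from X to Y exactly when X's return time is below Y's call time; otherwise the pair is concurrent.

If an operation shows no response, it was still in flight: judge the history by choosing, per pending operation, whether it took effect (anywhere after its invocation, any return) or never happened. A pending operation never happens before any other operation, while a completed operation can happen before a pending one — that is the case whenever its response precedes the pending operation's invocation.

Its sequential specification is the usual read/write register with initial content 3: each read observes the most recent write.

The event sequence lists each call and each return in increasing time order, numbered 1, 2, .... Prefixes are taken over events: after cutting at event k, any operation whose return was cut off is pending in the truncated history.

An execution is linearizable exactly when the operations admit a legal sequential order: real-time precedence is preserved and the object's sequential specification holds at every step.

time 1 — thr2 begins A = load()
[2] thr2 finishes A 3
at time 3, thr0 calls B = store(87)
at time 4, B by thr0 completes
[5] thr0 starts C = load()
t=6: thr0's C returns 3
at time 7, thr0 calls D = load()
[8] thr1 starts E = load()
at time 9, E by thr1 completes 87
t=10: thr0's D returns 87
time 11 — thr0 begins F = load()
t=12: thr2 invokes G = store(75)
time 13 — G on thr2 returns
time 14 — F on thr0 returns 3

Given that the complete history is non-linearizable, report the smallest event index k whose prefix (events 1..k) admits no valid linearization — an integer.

6

events 1..5 are linearizable, e.g. via A, B:
after step 1 (A load() → 3): value 3
after step 2 (B store(87)): value 87
once event 6 joins (C's response, time 6), exhaustive search finds no witness
for example A, B, C fails at step 3: C load() → 3 is not legal there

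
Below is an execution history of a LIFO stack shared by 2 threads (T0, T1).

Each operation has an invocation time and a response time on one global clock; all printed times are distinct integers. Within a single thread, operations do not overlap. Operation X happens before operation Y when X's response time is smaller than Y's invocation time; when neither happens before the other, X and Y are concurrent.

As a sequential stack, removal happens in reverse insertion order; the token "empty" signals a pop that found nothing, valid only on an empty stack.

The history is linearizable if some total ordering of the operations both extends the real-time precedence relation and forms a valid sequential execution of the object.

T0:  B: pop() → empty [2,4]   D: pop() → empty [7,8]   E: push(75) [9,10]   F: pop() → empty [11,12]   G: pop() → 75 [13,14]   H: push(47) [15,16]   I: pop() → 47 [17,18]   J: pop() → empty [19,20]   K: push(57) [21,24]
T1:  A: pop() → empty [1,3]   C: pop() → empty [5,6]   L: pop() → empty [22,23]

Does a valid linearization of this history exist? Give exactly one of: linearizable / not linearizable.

events 1..11 are fine; event 12 — the response of F at time 12 — makes the prefix non-linearizable
no legal order exists: 2 real-time-consistent candidates over 6 completed LIFO stack operations, all rejected
e.g. A, B, C, D, E, F: illegal at step 6, since F pop() → empty cannot apply there
e.g. B, A, C, D, E, F: illegal at step 6, since F pop() → empty cannot apply there

not linearizable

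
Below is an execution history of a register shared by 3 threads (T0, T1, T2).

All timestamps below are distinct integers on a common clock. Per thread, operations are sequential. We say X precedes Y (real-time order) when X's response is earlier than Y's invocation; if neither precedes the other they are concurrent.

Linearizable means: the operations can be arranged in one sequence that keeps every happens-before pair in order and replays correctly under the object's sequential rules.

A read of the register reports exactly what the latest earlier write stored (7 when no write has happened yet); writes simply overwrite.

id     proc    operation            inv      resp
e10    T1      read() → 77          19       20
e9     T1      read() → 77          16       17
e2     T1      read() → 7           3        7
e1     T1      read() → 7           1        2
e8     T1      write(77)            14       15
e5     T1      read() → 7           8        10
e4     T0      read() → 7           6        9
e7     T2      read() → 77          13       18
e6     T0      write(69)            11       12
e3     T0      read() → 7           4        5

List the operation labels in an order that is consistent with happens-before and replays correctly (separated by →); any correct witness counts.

after step 1 (e1 read() → 7): value 7
after step 2 (e2 read() → 7): value 7
after step 3 (e3 read() → 7): value 7
after step 4 (e4 read() → 7): value 7
after step 5 (e5 read() → 7): value 7
after step 6 (e6 write(69)): value 69
after step 7 (e8 write(77)): value 77
after step 8 (e7 read() → 77): value 77
after step 9 (e9 read() → 77): value 77
after step 10 (e10 read() → 77): value 77

e1 → e2 → e3 → e4 → e5 → e6 → e8 → e7 → e9 → e10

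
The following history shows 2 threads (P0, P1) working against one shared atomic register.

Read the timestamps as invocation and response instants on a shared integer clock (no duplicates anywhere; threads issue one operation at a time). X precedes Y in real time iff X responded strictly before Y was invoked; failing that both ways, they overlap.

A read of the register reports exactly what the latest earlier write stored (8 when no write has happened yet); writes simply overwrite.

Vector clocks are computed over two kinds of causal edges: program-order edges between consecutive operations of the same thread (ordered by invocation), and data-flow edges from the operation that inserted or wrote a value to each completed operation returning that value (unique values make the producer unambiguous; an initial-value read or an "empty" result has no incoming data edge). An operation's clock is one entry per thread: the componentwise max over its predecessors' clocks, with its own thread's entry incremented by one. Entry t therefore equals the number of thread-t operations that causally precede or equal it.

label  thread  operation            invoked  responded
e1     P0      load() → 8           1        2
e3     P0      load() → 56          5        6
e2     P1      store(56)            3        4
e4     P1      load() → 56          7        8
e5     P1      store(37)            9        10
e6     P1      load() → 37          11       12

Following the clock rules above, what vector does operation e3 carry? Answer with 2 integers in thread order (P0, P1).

invoked at 3, e2 has no predecessors; its own P1 bump gives (0, 1)
invoked at 1, e1 has no predecessors; its own P0 bump gives (1, 0)
e4, invoked 7, takes VC(e2)=(0, 1) under max, adds 1 for P1 → (0, 2)
e5, invoked 9, takes VC(e4)=(0, 2) under max, adds 1 for P1 → (0, 3)
e3, invoked 5, takes VC(e1)=(1, 0), VC(e2)=(0, 1) under max, adds 1 for P0 → (2, 1)
e6, invoked 11, takes VC(e5)=(0, 3) under max, adds 1 for P1 → (0, 4)
target: VC(e3) = (2, 1)

(2, 1)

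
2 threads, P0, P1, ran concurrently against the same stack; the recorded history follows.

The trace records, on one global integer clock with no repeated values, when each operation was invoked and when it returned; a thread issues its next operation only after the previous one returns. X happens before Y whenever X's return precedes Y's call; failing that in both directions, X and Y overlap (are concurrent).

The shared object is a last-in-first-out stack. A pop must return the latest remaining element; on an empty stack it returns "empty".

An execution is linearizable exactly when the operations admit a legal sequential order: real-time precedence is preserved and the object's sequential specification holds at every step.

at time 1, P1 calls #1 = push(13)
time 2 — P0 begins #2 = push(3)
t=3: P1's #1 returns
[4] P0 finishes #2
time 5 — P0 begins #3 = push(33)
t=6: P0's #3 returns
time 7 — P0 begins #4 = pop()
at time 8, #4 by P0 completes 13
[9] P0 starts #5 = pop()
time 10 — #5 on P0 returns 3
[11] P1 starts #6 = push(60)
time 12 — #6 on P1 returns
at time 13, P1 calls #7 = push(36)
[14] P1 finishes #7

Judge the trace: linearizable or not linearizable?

events 1..7 are fine; event 8 — the response of #4 at time 8 — makes the prefix non-linearizable
all 2 real-time-respecting orders fail — 4 completed stack operations, no legal replay
sample order #1, #2, #3, #4 stalls at step 4 — #4 pop() → 13 has no legal effect
sample order #2, #1, #3, #4 stalls at step 4 — #4 pop() → 13 has no legal effect

not linearizable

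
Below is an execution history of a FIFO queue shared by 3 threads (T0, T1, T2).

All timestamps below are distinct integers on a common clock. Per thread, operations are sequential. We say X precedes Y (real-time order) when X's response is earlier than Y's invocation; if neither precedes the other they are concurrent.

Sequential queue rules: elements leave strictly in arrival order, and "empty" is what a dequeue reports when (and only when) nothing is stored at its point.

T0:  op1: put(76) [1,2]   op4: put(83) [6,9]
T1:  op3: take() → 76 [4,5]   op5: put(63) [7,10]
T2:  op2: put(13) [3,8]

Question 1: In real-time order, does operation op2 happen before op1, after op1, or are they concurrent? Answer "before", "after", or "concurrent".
op2 spans [3,8], op1 spans [1,2]
resp(op1)=2 < inv(op2)=3

after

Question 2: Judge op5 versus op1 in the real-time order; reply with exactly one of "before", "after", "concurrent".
op5 spans [7,10], op1 spans [1,2]
resp(op1)=2 < inv(op5)=7

after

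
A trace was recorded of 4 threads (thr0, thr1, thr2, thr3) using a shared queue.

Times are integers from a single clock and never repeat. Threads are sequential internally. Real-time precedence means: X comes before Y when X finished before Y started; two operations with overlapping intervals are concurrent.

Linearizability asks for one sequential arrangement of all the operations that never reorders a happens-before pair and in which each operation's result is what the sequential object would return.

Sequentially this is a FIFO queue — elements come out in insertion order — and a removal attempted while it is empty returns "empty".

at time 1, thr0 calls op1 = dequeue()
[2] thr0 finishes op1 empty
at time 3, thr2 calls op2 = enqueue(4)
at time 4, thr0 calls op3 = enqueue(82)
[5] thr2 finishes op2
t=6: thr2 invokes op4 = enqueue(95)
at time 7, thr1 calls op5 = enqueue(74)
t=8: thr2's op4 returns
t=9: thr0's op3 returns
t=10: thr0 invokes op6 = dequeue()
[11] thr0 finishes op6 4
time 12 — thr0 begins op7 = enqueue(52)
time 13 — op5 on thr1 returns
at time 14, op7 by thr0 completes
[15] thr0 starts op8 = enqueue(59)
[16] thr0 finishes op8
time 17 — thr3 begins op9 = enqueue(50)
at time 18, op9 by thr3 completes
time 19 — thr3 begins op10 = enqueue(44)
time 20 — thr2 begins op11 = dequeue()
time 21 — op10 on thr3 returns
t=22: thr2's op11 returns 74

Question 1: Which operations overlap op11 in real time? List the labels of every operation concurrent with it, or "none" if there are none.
op10

op11 runs from 20 to 22; window-overlapping ops are concurrent
op1 [1,2]: before
op2 [3,5]: before
op3 [4,9]: before
op4 [6,8]: before
op5 [7,13]: before
op6 [10,11]: before
op7 [12,14]: before
op8 [15,16]: before
op9 [17,18]: before
op10 [19,21]: concurrent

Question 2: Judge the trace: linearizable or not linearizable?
linearizable

a witness: op1, op2, op5, op3, op4, op6, op7, op8, op9, op10, op11
after step 1 (op1 dequeue() → empty): queue <>
after step 2 (op2 enqueue(4)): queue <4>
after step 3 (op5 enqueue(74)): queue <4,74>
after step 4 (op3 enqueue(82)): queue <4,74,82>
after step 5 (op4 enqueue(95)): queue <4,74,82,95>
after step 6 (op6 dequeue() → 4): queue <74,82,95>
after step 7 (op7 enqueue(52)): queue <74,82,95,52>
after step 8 (op8 enqueue(59)): queue <74,82,95,52,59>
after step 9 (op9 enqueue(50)): queue <74,82,95,52,59,50>
after step 10 (op10 enqueue(44)): queue <74,82,95,52,59,50,44>
after step 11 (op11 dequeue() → 74): queue <82,95,52,59,50,44>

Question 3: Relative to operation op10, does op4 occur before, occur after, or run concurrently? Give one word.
before

op4 spans [6,8], op10 spans [19,21]
resp(op4)=8 < inv(op10)=19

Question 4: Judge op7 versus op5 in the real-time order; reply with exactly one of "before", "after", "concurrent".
concurrent

op7 spans [12,14], op5 spans [7,13]
the intervals overlap in both directions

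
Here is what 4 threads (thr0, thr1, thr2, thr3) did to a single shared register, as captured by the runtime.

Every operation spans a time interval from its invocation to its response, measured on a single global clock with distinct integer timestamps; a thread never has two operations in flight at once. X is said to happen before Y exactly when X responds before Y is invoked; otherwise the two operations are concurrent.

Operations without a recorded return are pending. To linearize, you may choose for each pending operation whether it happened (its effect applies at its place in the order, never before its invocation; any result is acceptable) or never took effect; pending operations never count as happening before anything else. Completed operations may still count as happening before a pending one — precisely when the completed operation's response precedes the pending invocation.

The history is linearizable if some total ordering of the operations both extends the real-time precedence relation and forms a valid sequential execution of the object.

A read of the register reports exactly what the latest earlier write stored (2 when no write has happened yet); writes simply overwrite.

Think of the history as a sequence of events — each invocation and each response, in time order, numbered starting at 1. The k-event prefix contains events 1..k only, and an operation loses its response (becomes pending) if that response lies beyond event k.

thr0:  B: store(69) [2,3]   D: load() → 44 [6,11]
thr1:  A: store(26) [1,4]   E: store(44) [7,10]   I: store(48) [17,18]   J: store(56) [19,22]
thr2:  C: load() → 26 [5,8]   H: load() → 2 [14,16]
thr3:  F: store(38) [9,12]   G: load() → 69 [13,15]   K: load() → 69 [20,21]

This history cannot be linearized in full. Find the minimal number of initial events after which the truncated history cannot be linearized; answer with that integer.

a valid linearization of events 1..14 exists, for instance B, A, C, E, D, F:
after step 1 (B store(69)): value 69
after step 2 (A store(26)): value 26
after step 3 (C load() → 26): value 26
after step 4 (E store(44)): value 44
after step 5 (D load() → 44): value 44
after step 6 (F store(38)): value 38
adding event 15 (G responds at 15) leaves no legal real-time order
including or dropping the 1 pending operation (H) in any combination fails
take A, B, C, D, E, F, G (pending dropped): step 3 already fails, because C load() → 26 cannot occur there
take A, B, C, D, F, E, G (pending dropped): step 3 already fails, because C load() → 26 cannot occur there

15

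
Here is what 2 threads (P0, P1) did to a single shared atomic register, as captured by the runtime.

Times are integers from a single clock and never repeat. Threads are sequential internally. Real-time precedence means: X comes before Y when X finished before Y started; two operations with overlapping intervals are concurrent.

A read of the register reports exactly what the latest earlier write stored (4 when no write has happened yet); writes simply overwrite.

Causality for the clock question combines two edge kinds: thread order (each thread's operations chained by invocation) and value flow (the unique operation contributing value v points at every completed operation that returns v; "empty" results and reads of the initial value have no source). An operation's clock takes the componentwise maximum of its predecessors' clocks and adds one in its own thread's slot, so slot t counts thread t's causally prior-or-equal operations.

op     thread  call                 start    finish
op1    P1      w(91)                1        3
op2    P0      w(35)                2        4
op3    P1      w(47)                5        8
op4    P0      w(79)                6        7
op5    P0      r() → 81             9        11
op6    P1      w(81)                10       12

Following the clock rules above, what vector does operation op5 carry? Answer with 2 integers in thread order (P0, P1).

op1 (invocation 1): nothing precedes it; P1's component alone gives (0, 1)
op2 (invocation 2): nothing precedes it; P0's component alone gives (1, 0)
op3, invoked 5, takes VC(op1)=(0, 1) under max, adds 1 for P1 → (0, 2)
op4, invoked 6, takes VC(op2)=(1, 0) under max, adds 1 for P0 → (2, 0)
op6, invoked 10, takes VC(op3)=(0, 2) under max, adds 1 for P1 → (0, 3)
op5, invoked 9, takes VC(op4)=(2, 0), VC(op6)=(0, 3) under max, adds 1 for P0 → (3, 3)
target: VC(op5) = (3, 3)

(3, 3)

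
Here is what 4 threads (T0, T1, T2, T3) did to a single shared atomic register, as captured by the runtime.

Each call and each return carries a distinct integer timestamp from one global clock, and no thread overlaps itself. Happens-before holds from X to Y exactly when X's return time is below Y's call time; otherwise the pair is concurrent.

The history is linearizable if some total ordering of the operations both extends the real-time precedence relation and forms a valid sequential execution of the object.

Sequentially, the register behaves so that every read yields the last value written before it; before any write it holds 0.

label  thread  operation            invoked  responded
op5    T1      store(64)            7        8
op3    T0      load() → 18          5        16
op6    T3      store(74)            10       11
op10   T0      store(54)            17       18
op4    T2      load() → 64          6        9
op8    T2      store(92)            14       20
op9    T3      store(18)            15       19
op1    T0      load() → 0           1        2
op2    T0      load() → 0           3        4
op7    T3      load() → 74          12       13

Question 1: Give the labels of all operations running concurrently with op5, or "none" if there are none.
op3, op4

op5 spans [7,8]; an op avoiding the whole window 7..8 is ordered, any other is concurrent
op1 [1,2]: before
op2 [3,4]: before
op3 [5,16]: concurrent
op4 [6,9]: concurrent
op6 [10,11]: after
op7 [12,13]: after
op8 [14,20]: after
op9 [15,19]: after
op10 [17,18]: after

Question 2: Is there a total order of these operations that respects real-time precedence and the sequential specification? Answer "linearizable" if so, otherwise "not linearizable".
linearizable

one valid linearization: op1, op2, op5, op4, op6, op7, op8, op9, op3, op10
1. op1 load() → 0, leaving value 0
2. op2 load() → 0, leaving value 0
3. op5 store(64), leaving value 64
4. op4 load() → 64, leaving value 64
5. op6 store(74), leaving value 74
6. op7 load() → 74, leaving value 74
7. op8 store(92), leaving value 92
8. op9 store(18), leaving value 18
9. op3 load() → 18, leaving value 18
10. op10 store(54), leaving value 54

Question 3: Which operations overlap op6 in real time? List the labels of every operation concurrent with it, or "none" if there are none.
op3

overlap test against op6 [10,11]: concurrent iff the interval meets 10..11
op1 [1,2]: before
op2 [3,4]: before
op3 [5,16]: concurrent
op4 [6,9]: before
op5 [7,8]: before
op7 [12,13]: after
op8 [14,20]: after
op9 [15,19]: after
op10 [17,18]: after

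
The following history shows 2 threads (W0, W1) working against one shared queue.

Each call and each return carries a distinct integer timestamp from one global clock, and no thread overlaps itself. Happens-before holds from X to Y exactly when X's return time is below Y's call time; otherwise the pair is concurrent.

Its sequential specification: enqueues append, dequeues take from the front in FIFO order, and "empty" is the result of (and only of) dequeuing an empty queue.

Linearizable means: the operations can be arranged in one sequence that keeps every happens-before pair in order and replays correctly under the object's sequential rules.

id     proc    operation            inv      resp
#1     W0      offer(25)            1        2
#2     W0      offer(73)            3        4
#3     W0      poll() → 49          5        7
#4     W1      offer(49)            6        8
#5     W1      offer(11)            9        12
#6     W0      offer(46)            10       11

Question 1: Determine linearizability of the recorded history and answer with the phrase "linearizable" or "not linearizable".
not linearizable

the violation lands at event 7, #3's response at time 7: events 1..6 linearize, events 1..7 do not
exactly one order of the 3 completed ops respects real time; the queue replay fails
every completion of the 1 pending operation (#4) was checked; none linearizes
sample order #1, #2, #3 (pending dropped) stalls at step 3 — #3 poll() → 49 has no legal effect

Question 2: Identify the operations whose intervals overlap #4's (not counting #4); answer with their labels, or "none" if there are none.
#3

#4 runs from 6 to 8; window-overlapping ops are concurrent
#1 [1,2]: before
#2 [3,4]: before
#3 [5,7]: concurrent
#5 [9,12]: after
#6 [10,11]: after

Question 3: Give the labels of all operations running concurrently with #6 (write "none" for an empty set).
#5

#6 spans [10,11]: anything still running between times 10 and 11 counts as concurrent
#1 [1,2]: before
#2 [3,4]: before
#3 [5,7]: before
#4 [6,8]: before
#5 [9,12]: concurrent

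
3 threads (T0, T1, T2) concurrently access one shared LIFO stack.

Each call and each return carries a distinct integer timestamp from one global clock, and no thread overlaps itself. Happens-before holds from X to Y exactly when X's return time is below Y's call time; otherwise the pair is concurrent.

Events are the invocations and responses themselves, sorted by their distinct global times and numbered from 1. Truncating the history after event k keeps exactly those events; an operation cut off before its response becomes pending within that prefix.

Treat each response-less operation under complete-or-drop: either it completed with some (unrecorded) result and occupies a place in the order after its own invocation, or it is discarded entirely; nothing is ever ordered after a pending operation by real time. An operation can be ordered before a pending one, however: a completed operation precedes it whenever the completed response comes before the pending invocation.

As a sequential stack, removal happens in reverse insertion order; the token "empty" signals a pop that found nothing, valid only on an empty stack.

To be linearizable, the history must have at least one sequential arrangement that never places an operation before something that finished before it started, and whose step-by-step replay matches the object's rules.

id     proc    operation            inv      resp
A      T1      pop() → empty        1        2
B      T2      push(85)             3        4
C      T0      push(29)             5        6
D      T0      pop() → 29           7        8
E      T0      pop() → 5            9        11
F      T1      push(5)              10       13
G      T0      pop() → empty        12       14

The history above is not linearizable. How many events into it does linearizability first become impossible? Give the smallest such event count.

14

events 1..13 are linearizable; a witness order is A, B, C, D, F, E:
after step 1 (A pop() → empty): stack <>
after step 2 (B push(85)): stack <85>
after step 3 (C push(29)): stack <85,29>
after step 4 (D pop() → 29): stack <85>
after step 5 (F push(5)): stack <85,5>
after step 6 (E pop() → 5): stack <85>
with event 14 included (G responding at time 14), all real-time-consistent orders fail
sample order A, B, C, D, E, F, G stalls at step 5 — E pop() → 5 has no legal effect
sample order A, B, C, D, E, G, F stalls at step 5 — E pop() → 5 has no legal effect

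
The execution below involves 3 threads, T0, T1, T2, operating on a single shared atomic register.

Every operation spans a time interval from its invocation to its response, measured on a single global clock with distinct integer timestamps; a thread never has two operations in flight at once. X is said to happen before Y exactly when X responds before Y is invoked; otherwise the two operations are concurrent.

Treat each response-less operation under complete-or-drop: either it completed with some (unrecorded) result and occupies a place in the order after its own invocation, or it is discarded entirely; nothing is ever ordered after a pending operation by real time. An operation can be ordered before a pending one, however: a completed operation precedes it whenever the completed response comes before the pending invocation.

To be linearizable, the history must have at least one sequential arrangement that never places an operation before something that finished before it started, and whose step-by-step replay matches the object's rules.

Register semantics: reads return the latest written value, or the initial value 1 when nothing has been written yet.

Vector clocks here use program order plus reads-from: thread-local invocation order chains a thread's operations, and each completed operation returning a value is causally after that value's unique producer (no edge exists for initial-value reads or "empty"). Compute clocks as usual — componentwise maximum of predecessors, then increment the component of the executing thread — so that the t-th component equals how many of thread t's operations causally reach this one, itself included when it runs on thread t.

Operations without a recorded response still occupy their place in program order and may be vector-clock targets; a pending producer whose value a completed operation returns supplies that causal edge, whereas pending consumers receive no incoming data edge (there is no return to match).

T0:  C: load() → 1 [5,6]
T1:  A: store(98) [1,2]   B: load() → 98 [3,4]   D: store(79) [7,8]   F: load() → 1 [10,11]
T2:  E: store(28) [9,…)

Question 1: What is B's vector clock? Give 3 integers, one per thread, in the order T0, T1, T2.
Answer: (0, 2, 0)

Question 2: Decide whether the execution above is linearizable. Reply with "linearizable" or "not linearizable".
the violation lands at event 6, C's response at time 6: events 1..5 linearize, events 1..6 do not
one real-time candidate order over the 3 completed operations — the atomic register replay rejects it
for example A, B, C fails at step 3: C load() → 1 is not legal there

not linearizable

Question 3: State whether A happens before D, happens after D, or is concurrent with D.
Answer: before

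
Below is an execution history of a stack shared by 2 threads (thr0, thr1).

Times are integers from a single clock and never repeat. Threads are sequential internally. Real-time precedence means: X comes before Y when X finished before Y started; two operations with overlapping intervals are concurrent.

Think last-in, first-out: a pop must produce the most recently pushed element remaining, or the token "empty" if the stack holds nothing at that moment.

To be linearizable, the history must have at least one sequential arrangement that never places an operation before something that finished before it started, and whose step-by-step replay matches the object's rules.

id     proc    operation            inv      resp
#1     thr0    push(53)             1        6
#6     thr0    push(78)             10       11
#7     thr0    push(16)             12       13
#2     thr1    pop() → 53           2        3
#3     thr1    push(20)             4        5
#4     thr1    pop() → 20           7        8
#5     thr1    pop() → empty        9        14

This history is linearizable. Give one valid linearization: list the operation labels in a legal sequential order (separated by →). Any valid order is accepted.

after step 1 (#1 push(53)): stack <53>
after step 2 (#2 pop() → 53): stack <>
after step 3 (#3 push(20)): stack <20>
after step 4 (#4 pop() → 20): stack <>
after step 5 (#5 pop() → empty): stack <>
after step 6 (#6 push(78)): stack <78>
after step 7 (#7 push(16)): stack <78,16>

#1 → #2 → #3 → #4 → #5 → #6 → #7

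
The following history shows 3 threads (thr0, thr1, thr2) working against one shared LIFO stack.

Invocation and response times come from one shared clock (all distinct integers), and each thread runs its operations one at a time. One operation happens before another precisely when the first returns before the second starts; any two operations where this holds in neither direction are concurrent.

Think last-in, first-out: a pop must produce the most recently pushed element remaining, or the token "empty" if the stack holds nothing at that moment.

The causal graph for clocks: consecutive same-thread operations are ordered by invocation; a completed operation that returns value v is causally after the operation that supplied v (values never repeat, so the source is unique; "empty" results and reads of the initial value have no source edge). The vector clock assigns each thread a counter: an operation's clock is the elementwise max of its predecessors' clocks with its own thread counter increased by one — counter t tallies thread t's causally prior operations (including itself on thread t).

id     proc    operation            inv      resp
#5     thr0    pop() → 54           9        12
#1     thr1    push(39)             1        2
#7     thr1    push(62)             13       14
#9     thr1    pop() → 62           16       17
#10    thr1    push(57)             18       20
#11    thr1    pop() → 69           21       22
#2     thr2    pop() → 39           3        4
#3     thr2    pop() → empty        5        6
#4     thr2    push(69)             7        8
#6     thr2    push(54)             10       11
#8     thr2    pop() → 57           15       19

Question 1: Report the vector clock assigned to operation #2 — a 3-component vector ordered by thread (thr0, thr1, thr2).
Answer: (0, 1, 1)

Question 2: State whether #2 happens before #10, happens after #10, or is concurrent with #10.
Answer: before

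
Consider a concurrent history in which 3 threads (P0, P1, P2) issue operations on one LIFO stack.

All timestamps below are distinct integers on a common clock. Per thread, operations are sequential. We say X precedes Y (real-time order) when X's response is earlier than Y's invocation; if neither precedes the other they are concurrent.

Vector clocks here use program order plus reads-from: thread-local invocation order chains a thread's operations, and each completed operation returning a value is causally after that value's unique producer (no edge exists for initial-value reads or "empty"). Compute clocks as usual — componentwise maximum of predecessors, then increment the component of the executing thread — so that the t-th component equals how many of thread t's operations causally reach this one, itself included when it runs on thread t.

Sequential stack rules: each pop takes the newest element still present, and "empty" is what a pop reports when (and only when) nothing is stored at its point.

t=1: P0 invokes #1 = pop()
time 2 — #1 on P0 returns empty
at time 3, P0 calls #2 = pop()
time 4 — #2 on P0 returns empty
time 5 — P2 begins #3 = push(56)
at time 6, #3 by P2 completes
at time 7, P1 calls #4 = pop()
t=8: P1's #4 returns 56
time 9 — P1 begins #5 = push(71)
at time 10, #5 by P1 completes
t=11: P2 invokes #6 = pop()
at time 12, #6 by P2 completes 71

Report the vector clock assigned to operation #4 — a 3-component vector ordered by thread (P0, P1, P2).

(0, 1, 1)

#3, invoked 5, has no incoming edges; only P2's bump applies → (0, 0, 1)
#1, invoked 1, has no incoming edges; only P0's bump applies → (1, 0, 0)
#4 (invocation 7): componentwise max over VC(#3)=(0, 0, 1), +1 at P1, giving (0, 1, 1)
#2 (invocation 3): componentwise max over VC(#1)=(1, 0, 0), +1 at P0, giving (2, 0, 0)
#5 (invocation 9): componentwise max over VC(#4)=(0, 1, 1), +1 at P1, giving (0, 2, 1)
#6 (invocation 11): componentwise max over VC(#3)=(0, 0, 1), VC(#5)=(0, 2, 1), +1 at P2, giving (0, 2, 2)
target: VC(#4) = (0, 1, 1)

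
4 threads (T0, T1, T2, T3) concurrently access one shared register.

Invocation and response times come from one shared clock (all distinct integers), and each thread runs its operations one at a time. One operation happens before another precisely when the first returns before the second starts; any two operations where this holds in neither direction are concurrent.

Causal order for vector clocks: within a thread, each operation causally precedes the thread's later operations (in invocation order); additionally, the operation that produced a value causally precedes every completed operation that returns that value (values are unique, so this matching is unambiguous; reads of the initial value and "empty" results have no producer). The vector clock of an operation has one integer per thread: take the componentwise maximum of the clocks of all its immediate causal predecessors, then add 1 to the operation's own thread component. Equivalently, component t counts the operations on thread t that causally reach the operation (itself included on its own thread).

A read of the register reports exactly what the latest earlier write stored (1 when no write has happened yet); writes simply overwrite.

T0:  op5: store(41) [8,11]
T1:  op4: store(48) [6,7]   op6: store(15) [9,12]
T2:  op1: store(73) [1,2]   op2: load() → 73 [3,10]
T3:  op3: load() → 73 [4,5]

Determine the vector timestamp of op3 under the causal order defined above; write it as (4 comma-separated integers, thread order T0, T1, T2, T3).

(0, 0, 1, 1)

invoked at 1, op1 has no predecessors; its own T2 bump gives (0, 0, 1, 0)
invoked at 6, op4 has no predecessors; its own T1 bump gives (0, 1, 0, 0)
invoked at 8, op5 has no predecessors; its own T0 bump gives (1, 0, 0, 0)
from VC(op1)=(0, 0, 1, 0), op3 (invoked 4) maxes components and bumps T3 → (0, 0, 1, 1)
from VC(op1)=(0, 0, 1, 0), op2 (invoked 3) maxes components and bumps T2 → (0, 0, 2, 0)
from VC(op4)=(0, 1, 0, 0), op6 (invoked 9) maxes components and bumps T1 → (0, 2, 0, 0)
target: VC(op3) = (0, 0, 1, 1)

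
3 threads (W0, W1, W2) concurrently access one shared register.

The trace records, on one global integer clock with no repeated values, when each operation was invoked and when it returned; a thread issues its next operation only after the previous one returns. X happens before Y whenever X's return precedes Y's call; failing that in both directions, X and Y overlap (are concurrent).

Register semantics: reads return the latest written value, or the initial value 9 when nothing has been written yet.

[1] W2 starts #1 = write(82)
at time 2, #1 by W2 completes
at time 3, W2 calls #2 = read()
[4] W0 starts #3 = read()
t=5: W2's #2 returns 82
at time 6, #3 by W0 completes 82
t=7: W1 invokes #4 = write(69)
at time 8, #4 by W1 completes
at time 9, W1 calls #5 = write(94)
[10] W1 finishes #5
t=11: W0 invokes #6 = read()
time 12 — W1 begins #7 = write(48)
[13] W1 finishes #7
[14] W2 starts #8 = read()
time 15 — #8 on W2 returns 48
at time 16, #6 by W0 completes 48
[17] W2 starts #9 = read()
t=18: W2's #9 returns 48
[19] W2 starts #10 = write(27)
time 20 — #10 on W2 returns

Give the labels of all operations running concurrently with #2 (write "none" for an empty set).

#2 runs from 3 to 5; window-overlapping ops are concurrent
#1 [1,2]: before
#3 [4,6]: concurrent
#4 [7,8]: after
#5 [9,10]: after
#6 [11,16]: after
#7 [12,13]: after
#8 [14,15]: after
#9 [17,18]: after
#10 [19,20]: after

#3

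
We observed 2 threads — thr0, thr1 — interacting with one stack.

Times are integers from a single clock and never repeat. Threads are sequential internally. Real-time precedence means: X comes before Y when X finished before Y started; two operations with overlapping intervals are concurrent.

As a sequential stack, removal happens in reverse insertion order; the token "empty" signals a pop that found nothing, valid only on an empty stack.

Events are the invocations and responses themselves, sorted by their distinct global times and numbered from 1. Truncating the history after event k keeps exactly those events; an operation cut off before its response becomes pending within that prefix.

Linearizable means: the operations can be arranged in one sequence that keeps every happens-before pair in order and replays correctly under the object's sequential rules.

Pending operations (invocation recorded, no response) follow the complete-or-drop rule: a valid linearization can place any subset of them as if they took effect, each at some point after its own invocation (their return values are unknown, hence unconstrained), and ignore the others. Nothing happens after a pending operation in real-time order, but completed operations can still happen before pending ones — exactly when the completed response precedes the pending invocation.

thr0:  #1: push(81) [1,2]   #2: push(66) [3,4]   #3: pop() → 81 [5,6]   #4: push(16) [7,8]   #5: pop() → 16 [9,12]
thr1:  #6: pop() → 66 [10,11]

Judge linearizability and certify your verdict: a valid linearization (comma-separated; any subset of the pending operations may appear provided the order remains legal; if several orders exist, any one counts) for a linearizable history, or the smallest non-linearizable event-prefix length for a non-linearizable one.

not linearizable — minimal violating prefix: 6 events

already the first 6 events (up to #3's response at time 6) admit no linearization; the first 5 still do
exhaustive check: the 3 completed stack ops admit one real-time order; illegal
sample order #1, #2, #3 stalls at step 3 — #3 pop() → 81 has no legal effect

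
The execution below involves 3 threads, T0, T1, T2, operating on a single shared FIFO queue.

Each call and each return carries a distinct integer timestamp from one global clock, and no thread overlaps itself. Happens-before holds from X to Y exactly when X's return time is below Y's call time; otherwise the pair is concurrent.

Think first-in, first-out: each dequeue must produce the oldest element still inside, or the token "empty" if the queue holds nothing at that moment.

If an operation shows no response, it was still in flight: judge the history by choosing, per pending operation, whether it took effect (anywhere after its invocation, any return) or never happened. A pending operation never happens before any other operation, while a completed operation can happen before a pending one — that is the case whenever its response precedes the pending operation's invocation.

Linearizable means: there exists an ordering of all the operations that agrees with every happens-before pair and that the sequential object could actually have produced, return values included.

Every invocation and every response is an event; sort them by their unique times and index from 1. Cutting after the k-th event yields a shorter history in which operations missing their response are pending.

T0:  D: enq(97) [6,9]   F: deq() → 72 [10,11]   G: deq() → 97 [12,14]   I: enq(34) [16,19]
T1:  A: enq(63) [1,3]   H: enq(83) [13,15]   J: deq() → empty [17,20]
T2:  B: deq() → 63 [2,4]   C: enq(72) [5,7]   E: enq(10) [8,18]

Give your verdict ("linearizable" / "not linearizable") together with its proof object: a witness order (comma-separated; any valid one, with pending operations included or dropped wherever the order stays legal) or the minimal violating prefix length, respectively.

already the first 20 events (up to J's response at time 20) admit no linearization; the first 19 still do
the 10 completed operations admit 104 real-time orders; each fails the FIFO queue replay
sample order A, B, C, D, E, F, G, H, I, J stalls at step 10 — J deq() → empty has no legal effect
sample order A, B, C, D, E, F, G, H, J, I stalls at step 9 — J deq() → empty has no legal effect

not linearizable — minimal violating prefix: 20 events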